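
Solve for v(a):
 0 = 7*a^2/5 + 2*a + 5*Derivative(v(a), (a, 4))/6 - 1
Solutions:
 v(a) = C1 + C2*a + C3*a^2 + C4*a^3 - 7*a^6/1500 - a^5/50 + a^4/20


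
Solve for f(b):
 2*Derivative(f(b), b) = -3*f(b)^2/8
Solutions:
 f(b) = 16/(C1 + 3*b)


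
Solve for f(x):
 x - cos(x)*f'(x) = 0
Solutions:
 f(x) = C1 + Integral(x/cos(x), x)


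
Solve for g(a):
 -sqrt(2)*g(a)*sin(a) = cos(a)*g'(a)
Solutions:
 g(a) = C1*cos(a)^(sqrt(2))


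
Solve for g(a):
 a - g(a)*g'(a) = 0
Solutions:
 g(a) = -sqrt(C1 + a^2)
 g(a) = sqrt(C1 + a^2)


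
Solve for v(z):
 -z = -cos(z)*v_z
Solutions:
 v(z) = C1 + Integral(z/cos(z), z)


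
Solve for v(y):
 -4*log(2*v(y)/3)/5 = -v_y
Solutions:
 -5*Integral(1/(log(_y) - log(3) + log(2)), (_y, v(y)))/4 = C1 - y


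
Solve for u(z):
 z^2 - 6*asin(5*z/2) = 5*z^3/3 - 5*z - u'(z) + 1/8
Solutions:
 u(z) = C1 + 5*z^4/12 - z^3/3 - 5*z^2/2 + 6*z*asin(5*z/2) + z/8 + 6*sqrt(4 - 25*z^2)/5


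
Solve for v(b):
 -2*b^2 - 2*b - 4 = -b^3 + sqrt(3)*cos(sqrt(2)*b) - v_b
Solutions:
 v(b) = C1 - b^4/4 + 2*b^3/3 + b^2 + 4*b + sqrt(6)*sin(sqrt(2)*b)/2


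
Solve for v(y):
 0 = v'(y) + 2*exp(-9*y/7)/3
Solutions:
 v(y) = C1 + 14*exp(-9*y/7)/27


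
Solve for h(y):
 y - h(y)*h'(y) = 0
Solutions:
 h(y) = -sqrt(C1 + y^2)
 h(y) = sqrt(C1 + y^2)


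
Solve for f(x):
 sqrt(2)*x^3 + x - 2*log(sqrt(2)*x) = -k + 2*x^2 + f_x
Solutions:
 f(x) = C1 + k*x + sqrt(2)*x^4/4 - 2*x^3/3 + x^2/2 - 2*x*log(x) - x*log(2) + 2*x


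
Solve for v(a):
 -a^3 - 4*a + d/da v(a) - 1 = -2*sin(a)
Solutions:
 v(a) = C1 + a^4/4 + 2*a^2 + a + 2*cos(a)


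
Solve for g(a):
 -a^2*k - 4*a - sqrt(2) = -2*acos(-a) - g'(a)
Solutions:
 g(a) = C1 + a^3*k/3 + 2*a^2 - 2*a*acos(-a) + sqrt(2)*a - 2*sqrt(1 - a^2)


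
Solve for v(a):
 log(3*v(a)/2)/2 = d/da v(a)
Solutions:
 2*Integral(1/(-log(_y) - log(3) + log(2)), (_y, v(a))) = C1 - a


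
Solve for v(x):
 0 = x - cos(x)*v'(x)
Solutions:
 v(x) = C1 + Integral(x/cos(x), x)


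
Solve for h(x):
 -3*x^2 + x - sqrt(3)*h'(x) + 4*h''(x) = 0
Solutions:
 h(x) = C1 + C2*exp(sqrt(3)*x/4) - sqrt(3)*x^3/3 - 4*x^2 + sqrt(3)*x^2/6 - 32*sqrt(3)*x/3 + 4*x/3


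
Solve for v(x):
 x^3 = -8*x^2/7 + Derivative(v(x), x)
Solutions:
 v(x) = C1 + x^4/4 + 8*x^3/21


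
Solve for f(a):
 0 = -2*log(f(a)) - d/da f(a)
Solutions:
 li(f(a)) = C1 - 2*a


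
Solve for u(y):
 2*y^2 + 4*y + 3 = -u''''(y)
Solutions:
 u(y) = C1 + C2*y + C3*y^2 + C4*y^3 - y^6/180 - y^5/30 - y^4/8


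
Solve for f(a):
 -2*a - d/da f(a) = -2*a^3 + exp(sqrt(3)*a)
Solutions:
 f(a) = C1 + a^4/2 - a^2 - sqrt(3)*exp(sqrt(3)*a)/3


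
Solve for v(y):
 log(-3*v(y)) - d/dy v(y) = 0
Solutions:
 -Integral(1/(log(-_y) + log(3)), (_y, v(y))) = C1 - y


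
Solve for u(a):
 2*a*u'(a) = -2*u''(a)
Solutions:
 u(a) = C1 + C2*erf(sqrt(2)*a/2)


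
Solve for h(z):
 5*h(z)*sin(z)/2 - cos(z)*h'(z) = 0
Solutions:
 h(z) = C1/cos(z)^(5/2)


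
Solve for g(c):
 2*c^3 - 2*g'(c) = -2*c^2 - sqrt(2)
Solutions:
 g(c) = C1 + c^4/4 + c^3/3 + sqrt(2)*c/2


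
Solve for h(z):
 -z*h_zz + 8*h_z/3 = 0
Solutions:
 h(z) = C1 + C2*z^(11/3)


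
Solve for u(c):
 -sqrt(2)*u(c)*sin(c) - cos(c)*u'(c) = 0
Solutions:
 u(c) = C1*cos(c)^(sqrt(2))


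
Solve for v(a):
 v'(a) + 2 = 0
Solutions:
 v(a) = C1 - 2*a


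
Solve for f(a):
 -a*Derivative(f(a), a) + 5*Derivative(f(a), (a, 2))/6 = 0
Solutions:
 f(a) = C1 + C2*erfi(sqrt(15)*a/5)


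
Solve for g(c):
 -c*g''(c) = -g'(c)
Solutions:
 g(c) = C1 + C2*c^2


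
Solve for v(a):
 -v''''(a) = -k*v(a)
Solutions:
 v(a) = C1*exp(-a*k^(1/4)) + C2*exp(a*k^(1/4)) + C3*exp(-I*a*k^(1/4)) + C4*exp(I*a*k^(1/4))


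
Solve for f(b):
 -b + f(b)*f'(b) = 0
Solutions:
 f(b) = -sqrt(C1 + b^2)
 f(b) = sqrt(C1 + b^2)


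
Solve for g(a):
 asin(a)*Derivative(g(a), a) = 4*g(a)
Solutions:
 g(a) = C1*exp(4*Integral(1/asin(a), a))


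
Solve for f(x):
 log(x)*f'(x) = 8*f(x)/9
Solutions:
 f(x) = C1*exp(8*li(x)/9)


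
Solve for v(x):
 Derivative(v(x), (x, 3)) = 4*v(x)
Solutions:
 v(x) = C3*exp(2^(2/3)*x) + (C1*sin(2^(2/3)*sqrt(3)*x/2) + C2*cos(2^(2/3)*sqrt(3)*x/2))*exp(-2^(2/3)*x/2)


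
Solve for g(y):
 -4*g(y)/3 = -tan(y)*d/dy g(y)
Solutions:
 g(y) = C1*sin(y)^(4/3)


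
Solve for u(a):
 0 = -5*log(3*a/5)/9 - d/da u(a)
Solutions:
 u(a) = C1 - 5*a*log(a)/9 - 5*a*log(3)/9 + 5*a/9 + 5*a*log(5)/9


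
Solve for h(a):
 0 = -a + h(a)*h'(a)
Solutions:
 h(a) = -sqrt(C1 + a^2)
 h(a) = sqrt(C1 + a^2)


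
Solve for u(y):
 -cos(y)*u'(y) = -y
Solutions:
 u(y) = C1 + Integral(y/cos(y), y)


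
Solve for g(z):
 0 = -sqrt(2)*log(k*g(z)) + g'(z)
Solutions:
 li(k*g(z))/k = C1 + sqrt(2)*z


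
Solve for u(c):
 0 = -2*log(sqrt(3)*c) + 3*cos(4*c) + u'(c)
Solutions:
 u(c) = C1 + 2*c*log(c) - 2*c + c*log(3) - 3*sin(4*c)/4


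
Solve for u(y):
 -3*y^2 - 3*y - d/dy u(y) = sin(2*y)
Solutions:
 u(y) = C1 - y^3 - 3*y^2/2 + cos(2*y)/2


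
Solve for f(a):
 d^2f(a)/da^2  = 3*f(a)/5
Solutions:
 f(a) = C1*exp(-sqrt(15)*a/5) + C2*exp(sqrt(15)*a/5)


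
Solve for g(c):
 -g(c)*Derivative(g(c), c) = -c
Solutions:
 g(c) = -sqrt(C1 + c^2)
 g(c) = sqrt(C1 + c^2)


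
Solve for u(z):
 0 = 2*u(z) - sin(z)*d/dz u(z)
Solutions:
 u(z) = C1*(cos(z) - 1)/(cos(z) + 1)


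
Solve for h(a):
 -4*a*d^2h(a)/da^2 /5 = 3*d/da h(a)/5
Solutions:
 h(a) = C1 + C2*a^(1/4)


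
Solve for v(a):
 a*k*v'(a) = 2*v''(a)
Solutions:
 v(a) = Piecewise((-sqrt(pi)*C1*erf(a*sqrt(-k)/2)/sqrt(-k) - C2, (k > 0) | (k < 0)), (-C1*a - C2, True))


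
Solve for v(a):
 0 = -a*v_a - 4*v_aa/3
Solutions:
 v(a) = C1 + C2*erf(sqrt(6)*a/4)


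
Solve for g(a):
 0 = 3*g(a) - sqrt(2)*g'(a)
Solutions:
 g(a) = C1*exp(3*sqrt(2)*a/2)


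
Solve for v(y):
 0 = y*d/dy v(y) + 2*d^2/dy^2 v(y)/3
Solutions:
 v(y) = C1 + C2*erf(sqrt(3)*y/2)


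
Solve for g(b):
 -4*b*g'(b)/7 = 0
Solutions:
 g(b) = C1


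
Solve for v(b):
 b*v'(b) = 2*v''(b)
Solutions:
 v(b) = C1 + C2*erfi(b/2)


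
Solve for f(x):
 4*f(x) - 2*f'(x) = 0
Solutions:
 f(x) = C1*exp(2*x)


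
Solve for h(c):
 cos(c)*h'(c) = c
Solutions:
 h(c) = C1 + Integral(c/cos(c), c)


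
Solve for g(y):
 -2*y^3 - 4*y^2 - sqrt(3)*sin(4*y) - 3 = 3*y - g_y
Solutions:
 g(y) = C1 + y^4/2 + 4*y^3/3 + 3*y^2/2 + 3*y - sqrt(3)*cos(4*y)/4


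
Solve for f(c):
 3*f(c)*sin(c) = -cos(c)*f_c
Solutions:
 f(c) = C1*cos(c)^3


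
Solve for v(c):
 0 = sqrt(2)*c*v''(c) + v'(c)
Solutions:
 v(c) = C1 + C2*c^(1 - sqrt(2)/2)


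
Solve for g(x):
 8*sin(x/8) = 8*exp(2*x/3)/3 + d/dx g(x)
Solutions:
 g(x) = C1 - 4*exp(2*x/3) - 64*cos(x/8)


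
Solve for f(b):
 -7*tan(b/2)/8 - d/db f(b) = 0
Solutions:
 f(b) = C1 + 7*log(cos(b/2))/4


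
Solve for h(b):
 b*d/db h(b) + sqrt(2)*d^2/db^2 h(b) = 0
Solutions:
 h(b) = C1 + C2*erf(2^(1/4)*b/2)


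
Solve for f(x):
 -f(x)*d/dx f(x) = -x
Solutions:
 f(x) = -sqrt(C1 + x^2)
 f(x) = sqrt(C1 + x^2)


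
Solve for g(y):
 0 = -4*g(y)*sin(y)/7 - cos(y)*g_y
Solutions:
 g(y) = C1*cos(y)^(4/7)


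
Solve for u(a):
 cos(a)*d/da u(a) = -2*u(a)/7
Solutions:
 u(a) = C1*(sin(a) - 1)^(1/7)/(sin(a) + 1)^(1/7)


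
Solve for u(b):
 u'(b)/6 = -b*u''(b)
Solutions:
 u(b) = C1 + C2*b^(5/6)


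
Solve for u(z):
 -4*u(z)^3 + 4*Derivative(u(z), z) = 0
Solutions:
 u(z) = -sqrt(2)*sqrt(-1/(C1 + z))/2
 u(z) = sqrt(2)*sqrt(-1/(C1 + z))/2


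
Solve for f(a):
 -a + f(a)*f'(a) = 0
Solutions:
 f(a) = -sqrt(C1 + a^2)
 f(a) = sqrt(C1 + a^2)


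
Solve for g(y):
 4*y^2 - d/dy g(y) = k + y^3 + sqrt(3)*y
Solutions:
 g(y) = C1 - k*y - y^4/4 + 4*y^3/3 - sqrt(3)*y^2/2


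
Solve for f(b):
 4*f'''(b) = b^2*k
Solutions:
 f(b) = C1 + C2*b + C3*b^2 + b^5*k/240


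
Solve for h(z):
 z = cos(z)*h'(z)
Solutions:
 h(z) = C1 + Integral(z/cos(z), z)


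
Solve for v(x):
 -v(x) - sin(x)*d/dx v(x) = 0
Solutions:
 v(x) = C1*sqrt(cos(x) + 1)/sqrt(cos(x) - 1)


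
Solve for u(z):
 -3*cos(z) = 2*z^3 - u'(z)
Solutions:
 u(z) = C1 + z^4/2 + 3*sin(z)


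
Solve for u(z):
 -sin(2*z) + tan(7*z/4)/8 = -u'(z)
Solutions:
 u(z) = C1 + log(cos(7*z/4))/14 - cos(2*z)/2


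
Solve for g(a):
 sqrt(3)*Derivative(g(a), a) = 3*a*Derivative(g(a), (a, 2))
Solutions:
 g(a) = C1 + C2*a^(sqrt(3)/3 + 1)


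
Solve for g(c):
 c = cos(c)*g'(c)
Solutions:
 g(c) = C1 + Integral(c/cos(c), c)


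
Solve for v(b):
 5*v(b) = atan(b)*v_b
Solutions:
 v(b) = C1*exp(5*Integral(1/atan(b), b))


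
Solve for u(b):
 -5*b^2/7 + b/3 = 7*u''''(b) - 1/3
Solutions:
 u(b) = C1 + C2*b + C3*b^2 + C4*b^3 - b^6/3528 + b^5/2520 + b^4/504


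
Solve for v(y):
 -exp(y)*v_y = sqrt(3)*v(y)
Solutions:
 v(y) = C1*exp(sqrt(3)*exp(-y))


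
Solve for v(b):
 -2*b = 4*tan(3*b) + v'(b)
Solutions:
 v(b) = C1 - b^2 + 4*log(cos(3*b))/3


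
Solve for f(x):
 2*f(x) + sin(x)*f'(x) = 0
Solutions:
 f(x) = C1*(cos(x) + 1)/(cos(x) - 1)


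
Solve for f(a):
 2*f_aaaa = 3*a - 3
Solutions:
 f(a) = C1 + C2*a + C3*a^2 + C4*a^3 + a^5/80 - a^4/16


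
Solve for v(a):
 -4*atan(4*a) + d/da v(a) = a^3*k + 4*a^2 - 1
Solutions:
 v(a) = C1 + a^4*k/4 + 4*a^3/3 + 4*a*atan(4*a) - a - log(16*a^2 + 1)/2


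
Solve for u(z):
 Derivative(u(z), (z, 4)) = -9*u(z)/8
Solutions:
 u(z) = (C1*sin(2^(3/4)*sqrt(3)*z/4) + C2*cos(2^(3/4)*sqrt(3)*z/4))*exp(-2^(3/4)*sqrt(3)*z/4) + (C3*sin(2^(3/4)*sqrt(3)*z/4) + C4*cos(2^(3/4)*sqrt(3)*z/4))*exp(2^(3/4)*sqrt(3)*z/4)


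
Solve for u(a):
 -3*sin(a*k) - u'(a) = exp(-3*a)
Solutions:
 u(a) = C1 + exp(-3*a)/3 + 3*cos(a*k)/k


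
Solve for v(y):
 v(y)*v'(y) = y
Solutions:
 v(y) = -sqrt(C1 + y^2)
 v(y) = sqrt(C1 + y^2)


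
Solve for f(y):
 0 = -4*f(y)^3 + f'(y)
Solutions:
 f(y) = -sqrt(2)*sqrt(-1/(C1 + 4*y))/2
 f(y) = sqrt(2)*sqrt(-1/(C1 + 4*y))/2


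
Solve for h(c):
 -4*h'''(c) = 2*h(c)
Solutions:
 h(c) = C3*exp(-2^(2/3)*c/2) + (C1*sin(2^(2/3)*sqrt(3)*c/4) + C2*cos(2^(2/3)*sqrt(3)*c/4))*exp(2^(2/3)*c/4)


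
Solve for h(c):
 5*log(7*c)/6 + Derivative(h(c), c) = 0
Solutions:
 h(c) = C1 - 5*c*log(c)/6 - 5*c*log(7)/6 + 5*c/6


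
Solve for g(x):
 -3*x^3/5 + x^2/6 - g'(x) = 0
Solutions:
 g(x) = C1 - 3*x^4/20 + x^3/18


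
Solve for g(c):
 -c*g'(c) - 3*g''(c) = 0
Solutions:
 g(c) = C1 + C2*erf(sqrt(6)*c/6)


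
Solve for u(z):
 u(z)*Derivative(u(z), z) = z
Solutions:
 u(z) = -sqrt(C1 + z^2)
 u(z) = sqrt(C1 + z^2)


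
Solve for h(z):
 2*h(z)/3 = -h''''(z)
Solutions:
 h(z) = (C1*sin(6^(3/4)*z/6) + C2*cos(6^(3/4)*z/6))*exp(-6^(3/4)*z/6) + (C3*sin(6^(3/4)*z/6) + C4*cos(6^(3/4)*z/6))*exp(6^(3/4)*z/6)


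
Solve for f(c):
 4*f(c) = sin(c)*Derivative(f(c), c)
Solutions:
 f(c) = C1*(cos(c)^2 - 2*cos(c) + 1)/(cos(c)^2 + 2*cos(c) + 1)


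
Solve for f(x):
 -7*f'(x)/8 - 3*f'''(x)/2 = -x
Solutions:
 f(x) = C1 + C2*sin(sqrt(21)*x/6) + C3*cos(sqrt(21)*x/6) + 4*x^2/7


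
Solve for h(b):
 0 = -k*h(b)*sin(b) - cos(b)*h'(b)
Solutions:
 h(b) = C1*exp(k*log(cos(b)))


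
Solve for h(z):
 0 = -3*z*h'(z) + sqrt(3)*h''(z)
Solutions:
 h(z) = C1 + C2*erfi(sqrt(2)*3^(1/4)*z/2)


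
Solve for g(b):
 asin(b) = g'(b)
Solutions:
 g(b) = C1 + b*asin(b) + sqrt(1 - b^2)


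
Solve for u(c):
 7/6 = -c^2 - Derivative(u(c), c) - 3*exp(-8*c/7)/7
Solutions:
 u(c) = C1 - c^3/3 - 7*c/6 + 3*exp(-8*c/7)/8


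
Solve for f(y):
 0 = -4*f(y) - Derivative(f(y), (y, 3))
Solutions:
 f(y) = C3*exp(-2^(2/3)*y) + (C1*sin(2^(2/3)*sqrt(3)*y/2) + C2*cos(2^(2/3)*sqrt(3)*y/2))*exp(2^(2/3)*y/2)


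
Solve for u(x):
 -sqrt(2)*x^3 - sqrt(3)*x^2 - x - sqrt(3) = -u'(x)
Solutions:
 u(x) = C1 + sqrt(2)*x^4/4 + sqrt(3)*x^3/3 + x^2/2 + sqrt(3)*x


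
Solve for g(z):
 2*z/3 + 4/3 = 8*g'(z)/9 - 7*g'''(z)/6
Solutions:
 g(z) = C1 + C2*exp(-4*sqrt(21)*z/21) + C3*exp(4*sqrt(21)*z/21) + 3*z^2/8 + 3*z/2


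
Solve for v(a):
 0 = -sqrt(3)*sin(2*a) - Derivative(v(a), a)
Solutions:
 v(a) = C1 + sqrt(3)*cos(2*a)/2


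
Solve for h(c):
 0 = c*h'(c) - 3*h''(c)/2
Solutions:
 h(c) = C1 + C2*erfi(sqrt(3)*c/3)


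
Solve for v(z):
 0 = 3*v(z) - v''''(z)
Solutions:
 v(z) = C1*exp(-3^(1/4)*z) + C2*exp(3^(1/4)*z) + C3*sin(3^(1/4)*z) + C4*cos(3^(1/4)*z)


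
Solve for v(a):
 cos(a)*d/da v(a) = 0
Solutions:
 v(a) = C1


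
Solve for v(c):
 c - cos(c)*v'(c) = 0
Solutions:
 v(c) = C1 + Integral(c/cos(c), c)


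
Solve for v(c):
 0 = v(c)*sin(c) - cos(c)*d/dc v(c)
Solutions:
 v(c) = C1/cos(c)


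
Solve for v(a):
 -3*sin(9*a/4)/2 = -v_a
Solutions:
 v(a) = C1 - 2*cos(9*a/4)/3


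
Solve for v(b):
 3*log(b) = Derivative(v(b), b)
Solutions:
 v(b) = C1 + 3*b*log(b) - 3*b


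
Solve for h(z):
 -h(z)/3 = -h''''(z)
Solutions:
 h(z) = C1*exp(-3^(3/4)*z/3) + C2*exp(3^(3/4)*z/3) + C3*sin(3^(3/4)*z/3) + C4*cos(3^(3/4)*z/3)


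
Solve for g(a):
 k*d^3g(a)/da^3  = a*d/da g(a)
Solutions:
 g(a) = C1 + Integral(C2*airyai(a*(1/k)^(1/3)) + C3*airybi(a*(1/k)^(1/3)), a)


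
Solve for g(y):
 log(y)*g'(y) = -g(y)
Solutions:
 g(y) = C1*exp(-li(y))


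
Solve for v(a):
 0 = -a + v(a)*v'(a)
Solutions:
 v(a) = -sqrt(C1 + a^2)
 v(a) = sqrt(C1 + a^2)


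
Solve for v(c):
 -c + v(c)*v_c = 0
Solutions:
 v(c) = -sqrt(C1 + c^2)
 v(c) = sqrt(C1 + c^2)


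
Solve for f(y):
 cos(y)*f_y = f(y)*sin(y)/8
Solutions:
 f(y) = C1/cos(y)^(1/8)


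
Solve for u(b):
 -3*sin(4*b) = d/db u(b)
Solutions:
 u(b) = C1 + 3*cos(4*b)/4


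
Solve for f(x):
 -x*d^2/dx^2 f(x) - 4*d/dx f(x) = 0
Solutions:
 f(x) = C1 + C2/x^3


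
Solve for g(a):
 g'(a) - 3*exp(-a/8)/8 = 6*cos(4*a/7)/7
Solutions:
 g(a) = C1 + 3*sin(4*a/7)/2 - 3*exp(-a/8)


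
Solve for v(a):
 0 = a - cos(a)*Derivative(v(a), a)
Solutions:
 v(a) = C1 + Integral(a/cos(a), a)


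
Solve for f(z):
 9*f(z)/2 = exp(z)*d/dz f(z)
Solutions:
 f(z) = C1*exp(-9*exp(-z)/2)


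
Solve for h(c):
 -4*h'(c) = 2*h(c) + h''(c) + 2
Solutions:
 h(c) = C1*exp(c*(-2 + sqrt(2))) + C2*exp(-c*(sqrt(2) + 2)) - 1


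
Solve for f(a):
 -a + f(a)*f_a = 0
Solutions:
 f(a) = -sqrt(C1 + a^2)
 f(a) = sqrt(C1 + a^2)


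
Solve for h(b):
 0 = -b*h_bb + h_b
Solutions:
 h(b) = C1 + C2*b^2


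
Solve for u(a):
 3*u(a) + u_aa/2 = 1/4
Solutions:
 u(a) = C1*sin(sqrt(6)*a) + C2*cos(sqrt(6)*a) + 1/12


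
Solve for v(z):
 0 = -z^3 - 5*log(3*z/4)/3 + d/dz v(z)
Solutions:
 v(z) = C1 + z^4/4 + 5*z*log(z)/3 - 4*z*log(2) - 5*z/3 + z*log(3) + 2*z*log(6)/3


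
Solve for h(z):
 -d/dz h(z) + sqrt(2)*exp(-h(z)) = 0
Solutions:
 h(z) = log(C1 + sqrt(2)*z)


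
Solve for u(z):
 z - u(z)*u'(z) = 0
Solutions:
 u(z) = -sqrt(C1 + z^2)
 u(z) = sqrt(C1 + z^2)


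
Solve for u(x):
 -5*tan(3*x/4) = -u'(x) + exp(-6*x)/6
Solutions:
 u(x) = C1 + 10*log(tan(3*x/4)^2 + 1)/3 - exp(-6*x)/36


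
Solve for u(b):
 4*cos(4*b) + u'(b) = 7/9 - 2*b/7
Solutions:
 u(b) = C1 - b^2/7 + 7*b/9 - sin(4*b)


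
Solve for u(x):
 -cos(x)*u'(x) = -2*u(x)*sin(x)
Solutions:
 u(x) = C1/cos(x)^2


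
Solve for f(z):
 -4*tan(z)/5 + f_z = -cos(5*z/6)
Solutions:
 f(z) = C1 - 4*log(cos(z))/5 - 6*sin(5*z/6)/5


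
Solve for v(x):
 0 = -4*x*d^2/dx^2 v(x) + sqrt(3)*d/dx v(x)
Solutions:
 v(x) = C1 + C2*x^(sqrt(3)/4 + 1)


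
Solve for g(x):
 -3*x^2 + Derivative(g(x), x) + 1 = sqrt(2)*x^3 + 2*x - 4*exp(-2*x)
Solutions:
 g(x) = C1 + sqrt(2)*x^4/4 + x^3 + x^2 - x + 2*exp(-2*x)


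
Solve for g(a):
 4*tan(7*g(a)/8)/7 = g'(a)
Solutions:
 g(a) = -8*asin(C1*exp(a/2))/7 + 8*pi/7
 g(a) = 8*asin(C1*exp(a/2))/7


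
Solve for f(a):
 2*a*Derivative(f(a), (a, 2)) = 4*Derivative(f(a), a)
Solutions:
 f(a) = C1 + C2*a^3


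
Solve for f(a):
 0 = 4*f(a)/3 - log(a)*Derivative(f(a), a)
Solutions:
 f(a) = C1*exp(4*li(a)/3)


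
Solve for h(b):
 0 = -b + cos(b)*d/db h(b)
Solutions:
 h(b) = C1 + Integral(b/cos(b), b)


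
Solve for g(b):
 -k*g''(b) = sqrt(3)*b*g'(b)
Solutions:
 g(b) = C1 + C2*sqrt(k)*erf(sqrt(2)*3^(1/4)*b*sqrt(1/k)/2)


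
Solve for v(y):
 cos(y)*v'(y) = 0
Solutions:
 v(y) = C1


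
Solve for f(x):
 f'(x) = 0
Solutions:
 f(x) = C1


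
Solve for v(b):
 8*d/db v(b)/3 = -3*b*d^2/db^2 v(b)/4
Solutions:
 v(b) = C1 + C2/b^(23/9)


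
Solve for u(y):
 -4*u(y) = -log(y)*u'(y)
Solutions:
 u(y) = C1*exp(4*li(y))


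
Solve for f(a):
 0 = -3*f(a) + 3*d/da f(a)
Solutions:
 f(a) = C1*exp(a)


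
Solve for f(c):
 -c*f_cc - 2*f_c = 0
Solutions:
 f(c) = C1 + C2/c


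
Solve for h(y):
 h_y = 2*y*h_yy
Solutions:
 h(y) = C1 + C2*y^(3/2)


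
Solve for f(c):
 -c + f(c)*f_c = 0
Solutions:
 f(c) = -sqrt(C1 + c^2)
 f(c) = sqrt(C1 + c^2)


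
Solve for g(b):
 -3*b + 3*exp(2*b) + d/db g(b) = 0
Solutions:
 g(b) = C1 + 3*b^2/2 - 3*exp(2*b)/2


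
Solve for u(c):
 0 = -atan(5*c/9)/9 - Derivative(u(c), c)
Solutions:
 u(c) = C1 - c*atan(5*c/9)/9 + log(25*c^2 + 81)/10


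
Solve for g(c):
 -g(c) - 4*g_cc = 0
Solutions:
 g(c) = C1*sin(c/2) + C2*cos(c/2)


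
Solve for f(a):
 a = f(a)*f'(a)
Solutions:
 f(a) = -sqrt(C1 + a^2)
 f(a) = sqrt(C1 + a^2)


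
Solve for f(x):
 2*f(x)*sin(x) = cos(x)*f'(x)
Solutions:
 f(x) = C1/cos(x)^2


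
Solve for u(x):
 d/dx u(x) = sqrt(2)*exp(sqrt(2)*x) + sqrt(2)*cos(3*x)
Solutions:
 u(x) = C1 + exp(sqrt(2)*x) + sqrt(2)*sin(3*x)/3


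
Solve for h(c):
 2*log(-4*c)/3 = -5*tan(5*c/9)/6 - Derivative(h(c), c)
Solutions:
 h(c) = C1 - 2*c*log(-c)/3 - 4*c*log(2)/3 + 2*c/3 + 3*log(cos(5*c/9))/2


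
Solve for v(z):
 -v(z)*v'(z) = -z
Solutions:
 v(z) = -sqrt(C1 + z^2)
 v(z) = sqrt(C1 + z^2)


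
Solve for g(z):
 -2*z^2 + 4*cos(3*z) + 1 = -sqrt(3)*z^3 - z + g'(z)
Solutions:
 g(z) = C1 + sqrt(3)*z^4/4 - 2*z^3/3 + z^2/2 + z + 4*sin(3*z)/3


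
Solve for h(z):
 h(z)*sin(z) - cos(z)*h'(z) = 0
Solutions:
 h(z) = C1/cos(z)


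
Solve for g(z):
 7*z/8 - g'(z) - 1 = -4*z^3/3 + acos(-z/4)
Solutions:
 g(z) = C1 + z^4/3 + 7*z^2/16 - z*acos(-z/4) - z - sqrt(16 - z^2)


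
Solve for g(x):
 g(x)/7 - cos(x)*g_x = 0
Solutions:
 g(x) = C1*(sin(x) + 1)^(1/14)/(sin(x) - 1)^(1/14)


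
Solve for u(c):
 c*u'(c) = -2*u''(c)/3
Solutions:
 u(c) = C1 + C2*erf(sqrt(3)*c/2)


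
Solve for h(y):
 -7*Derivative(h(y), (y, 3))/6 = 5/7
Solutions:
 h(y) = C1 + C2*y + C3*y^2 - 5*y^3/49


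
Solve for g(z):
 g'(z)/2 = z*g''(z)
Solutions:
 g(z) = C1 + C2*z^(3/2)


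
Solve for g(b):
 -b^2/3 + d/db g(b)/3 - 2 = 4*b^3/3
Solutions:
 g(b) = C1 + b^4 + b^3/3 + 6*b


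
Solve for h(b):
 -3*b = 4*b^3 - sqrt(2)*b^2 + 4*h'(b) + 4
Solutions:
 h(b) = C1 - b^4/4 + sqrt(2)*b^3/12 - 3*b^2/8 - b


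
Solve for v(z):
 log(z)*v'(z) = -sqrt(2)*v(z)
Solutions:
 v(z) = C1*exp(-sqrt(2)*li(z))


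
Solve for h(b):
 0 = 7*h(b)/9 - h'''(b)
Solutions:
 h(b) = C3*exp(21^(1/3)*b/3) + (C1*sin(3^(5/6)*7^(1/3)*b/6) + C2*cos(3^(5/6)*7^(1/3)*b/6))*exp(-21^(1/3)*b/6)


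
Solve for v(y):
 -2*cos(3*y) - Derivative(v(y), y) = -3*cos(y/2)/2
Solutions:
 v(y) = C1 + 3*sin(y/2) - 2*sin(3*y)/3


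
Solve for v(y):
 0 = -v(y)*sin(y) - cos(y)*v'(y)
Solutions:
 v(y) = C1*cos(y)


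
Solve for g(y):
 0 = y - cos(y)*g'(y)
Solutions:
 g(y) = C1 + Integral(y/cos(y), y)


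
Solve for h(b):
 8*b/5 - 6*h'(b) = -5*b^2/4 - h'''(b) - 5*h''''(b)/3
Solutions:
 h(b) = C1 + C2*exp(-b*((15*sqrt(223) + 224)^(-1/3) + 2 + (15*sqrt(223) + 224)^(1/3))/10)*sin(sqrt(3)*b*(-(15*sqrt(223) + 224)^(1/3) + (15*sqrt(223) + 224)^(-1/3))/10) + C3*exp(-b*((15*sqrt(223) + 224)^(-1/3) + 2 + (15*sqrt(223) + 224)^(1/3))/10)*cos(sqrt(3)*b*(-(15*sqrt(223) + 224)^(1/3) + (15*sqrt(223) + 224)^(-1/3))/10) + C4*exp(b*(-1 + (15*sqrt(223) + 224)^(-1/3) + (15*sqrt(223) + 224)^(1/3))/5) + 5*b^3/72 + 2*b^2/15 + 5*b/72


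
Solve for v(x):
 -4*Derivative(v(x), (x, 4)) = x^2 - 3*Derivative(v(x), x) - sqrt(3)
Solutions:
 v(x) = C1 + C4*exp(6^(1/3)*x/2) + x^3/9 - sqrt(3)*x/3 + (C2*sin(2^(1/3)*3^(5/6)*x/4) + C3*cos(2^(1/3)*3^(5/6)*x/4))*exp(-6^(1/3)*x/4)


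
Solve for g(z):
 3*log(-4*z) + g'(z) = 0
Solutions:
 g(z) = C1 - 3*z*log(-z) + 3*z*(1 - 2*log(2))


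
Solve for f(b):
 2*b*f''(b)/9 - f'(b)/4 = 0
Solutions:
 f(b) = C1 + C2*b^(17/8)


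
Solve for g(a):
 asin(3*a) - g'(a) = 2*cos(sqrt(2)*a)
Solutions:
 g(a) = C1 + a*asin(3*a) + sqrt(1 - 9*a^2)/3 - sqrt(2)*sin(sqrt(2)*a)


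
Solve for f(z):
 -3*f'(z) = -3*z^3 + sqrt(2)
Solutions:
 f(z) = C1 + z^4/4 - sqrt(2)*z/3


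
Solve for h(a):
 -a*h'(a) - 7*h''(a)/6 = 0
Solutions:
 h(a) = C1 + C2*erf(sqrt(21)*a/7)


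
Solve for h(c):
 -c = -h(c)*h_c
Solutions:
 h(c) = -sqrt(C1 + c^2)
 h(c) = sqrt(C1 + c^2)


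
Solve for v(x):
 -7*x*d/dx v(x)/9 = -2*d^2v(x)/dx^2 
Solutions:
 v(x) = C1 + C2*erfi(sqrt(7)*x/6)


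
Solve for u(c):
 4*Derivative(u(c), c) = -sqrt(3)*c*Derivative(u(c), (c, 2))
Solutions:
 u(c) = C1 + C2*c^(1 - 4*sqrt(3)/3)


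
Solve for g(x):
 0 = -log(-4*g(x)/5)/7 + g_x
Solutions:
 -7*Integral(1/(log(-_y) - log(5) + 2*log(2)), (_y, g(x))) = C1 - x


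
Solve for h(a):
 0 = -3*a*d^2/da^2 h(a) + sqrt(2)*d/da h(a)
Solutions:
 h(a) = C1 + C2*a^(sqrt(2)/3 + 1)


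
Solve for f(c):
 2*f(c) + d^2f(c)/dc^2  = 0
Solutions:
 f(c) = C1*sin(sqrt(2)*c) + C2*cos(sqrt(2)*c)


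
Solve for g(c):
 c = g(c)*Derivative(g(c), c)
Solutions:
 g(c) = -sqrt(C1 + c^2)
 g(c) = sqrt(C1 + c^2)


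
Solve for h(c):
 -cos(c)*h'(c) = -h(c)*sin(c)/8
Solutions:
 h(c) = C1/cos(c)^(1/8)


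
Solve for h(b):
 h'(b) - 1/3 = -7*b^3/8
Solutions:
 h(b) = C1 - 7*b^4/32 + b/3


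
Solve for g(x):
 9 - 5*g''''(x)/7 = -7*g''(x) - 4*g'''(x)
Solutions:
 g(x) = C1 + C2*x + C3*exp(-7*x/5) + C4*exp(7*x) - 9*x^2/14


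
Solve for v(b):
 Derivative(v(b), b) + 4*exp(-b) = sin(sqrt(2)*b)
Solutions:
 v(b) = C1 - sqrt(2)*cos(sqrt(2)*b)/2 + 4*exp(-b)


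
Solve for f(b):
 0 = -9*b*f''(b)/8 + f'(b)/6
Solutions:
 f(b) = C1 + C2*b^(31/27)


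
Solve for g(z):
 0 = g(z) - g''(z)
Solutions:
 g(z) = C1*exp(-z) + C2*exp(z)


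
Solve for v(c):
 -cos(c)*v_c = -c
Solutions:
 v(c) = C1 + Integral(c/cos(c), c)


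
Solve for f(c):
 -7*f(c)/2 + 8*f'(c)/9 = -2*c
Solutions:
 f(c) = C1*exp(63*c/16) + 4*c/7 + 64/441


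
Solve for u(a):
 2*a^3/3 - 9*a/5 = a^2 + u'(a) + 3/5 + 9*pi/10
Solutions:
 u(a) = C1 + a^4/6 - a^3/3 - 9*a^2/10 - 9*pi*a/10 - 3*a/5


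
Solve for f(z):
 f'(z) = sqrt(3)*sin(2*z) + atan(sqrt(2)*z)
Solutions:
 f(z) = C1 + z*atan(sqrt(2)*z) - sqrt(2)*log(2*z^2 + 1)/4 - sqrt(3)*cos(2*z)/2


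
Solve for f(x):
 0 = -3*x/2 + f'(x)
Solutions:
 f(x) = C1 + 3*x^2/4


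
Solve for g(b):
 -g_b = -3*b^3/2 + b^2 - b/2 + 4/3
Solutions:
 g(b) = C1 + 3*b^4/8 - b^3/3 + b^2/4 - 4*b/3


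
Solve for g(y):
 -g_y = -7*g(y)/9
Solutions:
 g(y) = C1*exp(7*y/9)


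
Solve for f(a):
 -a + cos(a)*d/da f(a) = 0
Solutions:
 f(a) = C1 + Integral(a/cos(a), a)


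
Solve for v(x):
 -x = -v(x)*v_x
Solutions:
 v(x) = -sqrt(C1 + x^2)
 v(x) = sqrt(C1 + x^2)


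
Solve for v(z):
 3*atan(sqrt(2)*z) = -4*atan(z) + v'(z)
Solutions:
 v(z) = C1 + 4*z*atan(z) + 3*z*atan(sqrt(2)*z) - 2*log(z^2 + 1) - 3*sqrt(2)*log(2*z^2 + 1)/4


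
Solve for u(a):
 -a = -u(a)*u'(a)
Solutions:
 u(a) = -sqrt(C1 + a^2)
 u(a) = sqrt(C1 + a^2)


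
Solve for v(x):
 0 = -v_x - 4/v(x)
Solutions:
 v(x) = -sqrt(C1 - 8*x)
 v(x) = sqrt(C1 - 8*x)


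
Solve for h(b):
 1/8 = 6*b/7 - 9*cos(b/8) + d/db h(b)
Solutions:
 h(b) = C1 - 3*b^2/7 + b/8 + 72*sin(b/8)


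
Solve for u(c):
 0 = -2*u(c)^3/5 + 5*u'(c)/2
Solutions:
 u(c) = -5*sqrt(2)*sqrt(-1/(C1 + 4*c))/2
 u(c) = 5*sqrt(2)*sqrt(-1/(C1 + 4*c))/2


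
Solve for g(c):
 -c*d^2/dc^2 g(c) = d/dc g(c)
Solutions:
 g(c) = C1 + C2*log(c)


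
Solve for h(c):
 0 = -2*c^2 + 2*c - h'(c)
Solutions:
 h(c) = C1 - 2*c^3/3 + c^2


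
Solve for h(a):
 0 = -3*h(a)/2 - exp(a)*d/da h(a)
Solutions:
 h(a) = C1*exp(3*exp(-a)/2)


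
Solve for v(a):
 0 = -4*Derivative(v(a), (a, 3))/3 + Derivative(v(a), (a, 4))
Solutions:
 v(a) = C1 + C2*a + C3*a^2 + C4*exp(4*a/3)


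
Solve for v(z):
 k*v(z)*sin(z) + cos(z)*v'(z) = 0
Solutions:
 v(z) = C1*exp(k*log(cos(z)))


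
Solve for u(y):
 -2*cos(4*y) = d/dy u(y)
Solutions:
 u(y) = C1 - sin(4*y)/2


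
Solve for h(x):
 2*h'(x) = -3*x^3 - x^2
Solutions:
 h(x) = C1 - 3*x^4/8 - x^3/6


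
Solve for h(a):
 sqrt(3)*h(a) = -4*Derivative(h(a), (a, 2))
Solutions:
 h(a) = C1*sin(3^(1/4)*a/2) + C2*cos(3^(1/4)*a/2)


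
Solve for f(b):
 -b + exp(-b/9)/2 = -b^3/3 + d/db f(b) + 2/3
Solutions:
 f(b) = C1 + b^4/12 - b^2/2 - 2*b/3 - 9*exp(-b/9)/2


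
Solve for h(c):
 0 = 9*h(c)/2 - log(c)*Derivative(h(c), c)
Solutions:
 h(c) = C1*exp(9*li(c)/2)


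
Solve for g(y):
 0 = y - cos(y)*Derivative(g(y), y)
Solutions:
 g(y) = C1 + Integral(y/cos(y), y)


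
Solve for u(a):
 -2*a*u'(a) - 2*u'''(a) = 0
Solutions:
 u(a) = C1 + Integral(C2*airyai(-a) + C3*airybi(-a), a)


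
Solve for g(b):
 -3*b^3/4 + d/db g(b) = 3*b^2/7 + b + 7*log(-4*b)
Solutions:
 g(b) = C1 + 3*b^4/16 + b^3/7 + b^2/2 + 7*b*log(-b) + 7*b*(-1 + 2*log(2))


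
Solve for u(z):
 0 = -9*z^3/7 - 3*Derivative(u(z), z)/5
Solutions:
 u(z) = C1 - 15*z^4/28


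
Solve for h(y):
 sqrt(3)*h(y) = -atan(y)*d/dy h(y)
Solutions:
 h(y) = C1*exp(-sqrt(3)*Integral(1/atan(y), y))


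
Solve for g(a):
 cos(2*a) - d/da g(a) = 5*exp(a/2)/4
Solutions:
 g(a) = C1 - 5*exp(a/2)/2 + sin(2*a)/2


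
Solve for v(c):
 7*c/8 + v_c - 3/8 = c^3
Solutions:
 v(c) = C1 + c^4/4 - 7*c^2/16 + 3*c/8


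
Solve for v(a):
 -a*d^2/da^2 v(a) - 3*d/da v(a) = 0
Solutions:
 v(a) = C1 + C2/a^2


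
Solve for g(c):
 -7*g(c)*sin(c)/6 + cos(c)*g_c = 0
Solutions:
 g(c) = C1/cos(c)^(7/6)


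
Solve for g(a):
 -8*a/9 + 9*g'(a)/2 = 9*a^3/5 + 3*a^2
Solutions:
 g(a) = C1 + a^4/10 + 2*a^3/9 + 8*a^2/81


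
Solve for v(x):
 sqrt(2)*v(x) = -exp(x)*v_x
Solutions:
 v(x) = C1*exp(sqrt(2)*exp(-x))


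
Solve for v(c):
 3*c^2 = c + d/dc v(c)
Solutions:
 v(c) = C1 + c^3 - c^2/2


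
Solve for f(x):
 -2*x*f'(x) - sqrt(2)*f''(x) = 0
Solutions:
 f(x) = C1 + C2*erf(2^(3/4)*x/2)


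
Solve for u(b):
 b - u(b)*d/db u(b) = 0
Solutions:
 u(b) = -sqrt(C1 + b^2)
 u(b) = sqrt(C1 + b^2)


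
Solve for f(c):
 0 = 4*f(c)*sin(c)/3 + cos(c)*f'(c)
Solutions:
 f(c) = C1*cos(c)^(4/3)


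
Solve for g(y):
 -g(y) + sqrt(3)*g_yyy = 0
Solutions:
 g(y) = C3*exp(3^(5/6)*y/3) + (C1*sin(3^(1/3)*y/2) + C2*cos(3^(1/3)*y/2))*exp(-3^(5/6)*y/6)


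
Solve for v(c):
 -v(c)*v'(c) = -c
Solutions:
 v(c) = -sqrt(C1 + c^2)
 v(c) = sqrt(C1 + c^2)


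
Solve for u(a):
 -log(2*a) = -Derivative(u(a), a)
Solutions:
 u(a) = C1 + a*log(a) - a + a*log(2)


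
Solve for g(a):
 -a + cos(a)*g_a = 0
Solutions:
 g(a) = C1 + Integral(a/cos(a), a)


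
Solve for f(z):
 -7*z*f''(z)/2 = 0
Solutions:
 f(z) = C1 + C2*z


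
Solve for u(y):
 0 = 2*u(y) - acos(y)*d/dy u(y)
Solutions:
 u(y) = C1*exp(2*Integral(1/acos(y), y))


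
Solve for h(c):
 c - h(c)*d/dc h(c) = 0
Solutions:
 h(c) = -sqrt(C1 + c^2)
 h(c) = sqrt(C1 + c^2)


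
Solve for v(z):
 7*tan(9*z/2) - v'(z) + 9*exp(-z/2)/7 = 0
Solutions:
 v(z) = C1 + 7*log(tan(9*z/2)^2 + 1)/9 - 18*exp(-z/2)/7


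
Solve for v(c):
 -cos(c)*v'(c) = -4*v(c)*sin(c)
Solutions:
 v(c) = C1/cos(c)^4


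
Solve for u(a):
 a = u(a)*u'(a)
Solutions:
 u(a) = -sqrt(C1 + a^2)
 u(a) = sqrt(C1 + a^2)


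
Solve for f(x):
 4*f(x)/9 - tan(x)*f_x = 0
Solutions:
 f(x) = C1*sin(x)^(4/9)


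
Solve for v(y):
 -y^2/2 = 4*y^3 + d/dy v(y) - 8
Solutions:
 v(y) = C1 - y^4 - y^3/6 + 8*y


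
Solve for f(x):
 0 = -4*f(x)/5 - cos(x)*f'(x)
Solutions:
 f(x) = C1*(sin(x) - 1)^(2/5)/(sin(x) + 1)^(2/5)


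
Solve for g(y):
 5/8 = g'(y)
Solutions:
 g(y) = C1 + 5*y/8


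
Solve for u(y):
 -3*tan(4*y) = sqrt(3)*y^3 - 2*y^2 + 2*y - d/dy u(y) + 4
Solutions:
 u(y) = C1 + sqrt(3)*y^4/4 - 2*y^3/3 + y^2 + 4*y - 3*log(cos(4*y))/4


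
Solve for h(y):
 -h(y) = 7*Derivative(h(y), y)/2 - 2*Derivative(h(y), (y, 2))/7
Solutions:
 h(y) = C1*exp(y*(49 - 5*sqrt(105))/8) + C2*exp(y*(49 + 5*sqrt(105))/8)


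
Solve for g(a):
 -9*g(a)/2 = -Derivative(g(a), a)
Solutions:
 g(a) = C1*exp(9*a/2)


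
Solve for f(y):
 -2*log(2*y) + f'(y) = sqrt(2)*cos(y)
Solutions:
 f(y) = C1 + 2*y*log(y) - 2*y + 2*y*log(2) + sqrt(2)*sin(y)


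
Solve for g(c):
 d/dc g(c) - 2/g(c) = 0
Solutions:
 g(c) = -sqrt(C1 + 4*c)
 g(c) = sqrt(C1 + 4*c)


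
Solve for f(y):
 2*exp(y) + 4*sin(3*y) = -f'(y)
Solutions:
 f(y) = C1 - 2*exp(y) + 4*cos(3*y)/3


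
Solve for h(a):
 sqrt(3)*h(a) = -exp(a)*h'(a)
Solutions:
 h(a) = C1*exp(sqrt(3)*exp(-a))


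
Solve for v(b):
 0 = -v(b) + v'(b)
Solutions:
 v(b) = C1*exp(b)


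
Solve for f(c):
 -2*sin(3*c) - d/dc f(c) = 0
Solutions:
 f(c) = C1 + 2*cos(3*c)/3


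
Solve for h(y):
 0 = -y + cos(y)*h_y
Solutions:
 h(y) = C1 + Integral(y/cos(y), y)


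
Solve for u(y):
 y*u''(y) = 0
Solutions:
 u(y) = C1 + C2*y


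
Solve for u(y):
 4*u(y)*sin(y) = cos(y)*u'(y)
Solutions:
 u(y) = C1/cos(y)^4


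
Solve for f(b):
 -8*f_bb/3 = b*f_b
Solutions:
 f(b) = C1 + C2*erf(sqrt(3)*b/4)


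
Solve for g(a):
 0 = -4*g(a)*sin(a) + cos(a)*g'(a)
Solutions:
 g(a) = C1/cos(a)^4


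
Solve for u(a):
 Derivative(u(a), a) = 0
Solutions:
 u(a) = C1


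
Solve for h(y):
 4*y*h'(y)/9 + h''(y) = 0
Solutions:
 h(y) = C1 + C2*erf(sqrt(2)*y/3)


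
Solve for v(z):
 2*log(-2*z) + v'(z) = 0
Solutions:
 v(z) = C1 - 2*z*log(-z) + 2*z*(1 - log(2))


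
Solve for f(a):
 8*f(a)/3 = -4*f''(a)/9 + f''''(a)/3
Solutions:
 f(a) = C1*exp(-sqrt(6)*a*sqrt(1 + sqrt(19))/3) + C2*exp(sqrt(6)*a*sqrt(1 + sqrt(19))/3) + C3*sin(sqrt(6)*a*sqrt(-1 + sqrt(19))/3) + C4*cos(sqrt(6)*a*sqrt(-1 + sqrt(19))/3)


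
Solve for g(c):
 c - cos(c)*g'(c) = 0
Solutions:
 g(c) = C1 + Integral(c/cos(c), c)


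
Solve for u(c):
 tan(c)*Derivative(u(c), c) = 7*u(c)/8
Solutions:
 u(c) = C1*sin(c)^(7/8)


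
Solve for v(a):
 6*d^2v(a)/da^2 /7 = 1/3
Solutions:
 v(a) = C1 + C2*a + 7*a^2/36


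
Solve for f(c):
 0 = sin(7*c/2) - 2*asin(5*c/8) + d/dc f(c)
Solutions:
 f(c) = C1 + 2*c*asin(5*c/8) + 2*sqrt(64 - 25*c^2)/5 + 2*cos(7*c/2)/7


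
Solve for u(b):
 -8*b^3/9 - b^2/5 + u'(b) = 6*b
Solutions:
 u(b) = C1 + 2*b^4/9 + b^3/15 + 3*b^2


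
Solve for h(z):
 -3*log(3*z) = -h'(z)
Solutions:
 h(z) = C1 + 3*z*log(z) - 3*z + z*log(27)


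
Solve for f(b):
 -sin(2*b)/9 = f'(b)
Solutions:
 f(b) = C1 + cos(2*b)/18


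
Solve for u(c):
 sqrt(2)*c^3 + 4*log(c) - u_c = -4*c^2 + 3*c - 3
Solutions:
 u(c) = C1 + sqrt(2)*c^4/4 + 4*c^3/3 - 3*c^2/2 + 4*c*log(c) - c


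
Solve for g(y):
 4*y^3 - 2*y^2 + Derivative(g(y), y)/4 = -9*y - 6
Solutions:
 g(y) = C1 - 4*y^4 + 8*y^3/3 - 18*y^2 - 24*y


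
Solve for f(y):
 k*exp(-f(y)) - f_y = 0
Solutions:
 f(y) = log(C1 + k*y)


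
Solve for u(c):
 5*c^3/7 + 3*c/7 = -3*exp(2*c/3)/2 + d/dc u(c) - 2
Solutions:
 u(c) = C1 + 5*c^4/28 + 3*c^2/14 + 2*c + 9*exp(2*c/3)/4


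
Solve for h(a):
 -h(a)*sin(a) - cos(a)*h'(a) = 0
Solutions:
 h(a) = C1*cos(a)


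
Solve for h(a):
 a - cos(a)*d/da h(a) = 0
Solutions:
 h(a) = C1 + Integral(a/cos(a), a)


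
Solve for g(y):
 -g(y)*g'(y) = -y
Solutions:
 g(y) = -sqrt(C1 + y^2)
 g(y) = sqrt(C1 + y^2)


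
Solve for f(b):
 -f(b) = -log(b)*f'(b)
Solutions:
 f(b) = C1*exp(li(b))


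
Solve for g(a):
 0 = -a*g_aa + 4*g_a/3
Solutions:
 g(a) = C1 + C2*a^(7/3)


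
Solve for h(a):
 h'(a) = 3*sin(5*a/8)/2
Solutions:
 h(a) = C1 - 12*cos(5*a/8)/5


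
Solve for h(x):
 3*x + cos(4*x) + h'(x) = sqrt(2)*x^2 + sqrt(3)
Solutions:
 h(x) = C1 + sqrt(2)*x^3/3 - 3*x^2/2 + sqrt(3)*x - sin(4*x)/4


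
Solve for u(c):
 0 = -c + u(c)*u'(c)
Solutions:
 u(c) = -sqrt(C1 + c^2)
 u(c) = sqrt(C1 + c^2)


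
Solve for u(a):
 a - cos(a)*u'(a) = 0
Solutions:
 u(a) = C1 + Integral(a/cos(a), a)


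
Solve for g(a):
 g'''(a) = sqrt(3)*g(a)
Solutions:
 g(a) = C3*exp(3^(1/6)*a) + (C1*sin(3^(2/3)*a/2) + C2*cos(3^(2/3)*a/2))*exp(-3^(1/6)*a/2)


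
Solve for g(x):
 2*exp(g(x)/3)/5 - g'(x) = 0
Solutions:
 g(x) = 3*log(-1/(C1 + 2*x)) + 3*log(15)


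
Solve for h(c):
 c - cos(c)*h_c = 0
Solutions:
 h(c) = C1 + Integral(c/cos(c), c)


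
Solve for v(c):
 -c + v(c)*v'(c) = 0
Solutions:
 v(c) = -sqrt(C1 + c^2)
 v(c) = sqrt(C1 + c^2)


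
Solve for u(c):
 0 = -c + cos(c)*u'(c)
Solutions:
 u(c) = C1 + Integral(c/cos(c), c)


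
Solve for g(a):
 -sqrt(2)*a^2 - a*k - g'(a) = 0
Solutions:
 g(a) = C1 - sqrt(2)*a^3/3 - a^2*k/2


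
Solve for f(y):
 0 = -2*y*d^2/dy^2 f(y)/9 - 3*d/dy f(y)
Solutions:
 f(y) = C1 + C2/y^(25/2)


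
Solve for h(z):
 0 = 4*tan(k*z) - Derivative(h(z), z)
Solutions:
 h(z) = C1 + 4*Piecewise((-log(cos(k*z))/k, Ne(k, 0)), (0, True))


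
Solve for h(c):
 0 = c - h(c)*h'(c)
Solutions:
 h(c) = -sqrt(C1 + c^2)
 h(c) = sqrt(C1 + c^2)


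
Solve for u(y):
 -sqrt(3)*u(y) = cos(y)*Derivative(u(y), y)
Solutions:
 u(y) = C1*(sin(y) - 1)^(sqrt(3)/2)/(sin(y) + 1)^(sqrt(3)/2)


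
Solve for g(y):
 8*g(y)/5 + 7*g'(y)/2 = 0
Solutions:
 g(y) = C1*exp(-16*y/35)


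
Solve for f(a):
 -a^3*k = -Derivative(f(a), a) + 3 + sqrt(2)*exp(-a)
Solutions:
 f(a) = C1 + a^4*k/4 + 3*a - sqrt(2)*exp(-a)


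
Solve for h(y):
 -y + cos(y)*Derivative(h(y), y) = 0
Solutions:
 h(y) = C1 + Integral(y/cos(y), y)


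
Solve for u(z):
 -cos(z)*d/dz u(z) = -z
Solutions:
 u(z) = C1 + Integral(z/cos(z), z)


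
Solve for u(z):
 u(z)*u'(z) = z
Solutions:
 u(z) = -sqrt(C1 + z^2)
 u(z) = sqrt(C1 + z^2)


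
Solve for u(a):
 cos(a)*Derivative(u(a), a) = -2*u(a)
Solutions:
 u(a) = C1*(sin(a) - 1)/(sin(a) + 1)


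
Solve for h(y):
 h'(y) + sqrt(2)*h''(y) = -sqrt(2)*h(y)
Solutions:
 h(y) = (C1*sin(sqrt(14)*y/4) + C2*cos(sqrt(14)*y/4))*exp(-sqrt(2)*y/4)


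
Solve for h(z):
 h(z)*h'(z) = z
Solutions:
 h(z) = -sqrt(C1 + z^2)
 h(z) = sqrt(C1 + z^2)


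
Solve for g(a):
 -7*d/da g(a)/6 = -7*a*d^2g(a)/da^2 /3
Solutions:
 g(a) = C1 + C2*a^(3/2)


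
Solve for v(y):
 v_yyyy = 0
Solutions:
 v(y) = C1 + C2*y + C3*y^2 + C4*y^3


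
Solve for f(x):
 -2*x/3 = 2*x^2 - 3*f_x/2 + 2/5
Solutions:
 f(x) = C1 + 4*x^3/9 + 2*x^2/9 + 4*x/15


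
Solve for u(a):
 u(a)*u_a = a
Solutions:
 u(a) = -sqrt(C1 + a^2)
 u(a) = sqrt(C1 + a^2)


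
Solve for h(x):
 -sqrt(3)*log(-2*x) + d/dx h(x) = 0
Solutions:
 h(x) = C1 + sqrt(3)*x*log(-x) + sqrt(3)*x*(-1 + log(2))


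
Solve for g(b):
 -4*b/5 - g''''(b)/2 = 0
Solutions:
 g(b) = C1 + C2*b + C3*b^2 + C4*b^3 - b^5/75


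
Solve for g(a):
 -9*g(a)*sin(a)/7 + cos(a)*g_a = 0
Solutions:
 g(a) = C1/cos(a)^(9/7)


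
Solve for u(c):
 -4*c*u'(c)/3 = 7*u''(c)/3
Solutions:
 u(c) = C1 + C2*erf(sqrt(14)*c/7)


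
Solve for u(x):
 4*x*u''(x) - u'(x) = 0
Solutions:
 u(x) = C1 + C2*x^(5/4)


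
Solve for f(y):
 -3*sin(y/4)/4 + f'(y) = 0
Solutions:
 f(y) = C1 - 3*cos(y/4)


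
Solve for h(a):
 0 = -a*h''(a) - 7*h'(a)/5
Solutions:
 h(a) = C1 + C2/a^(2/5)


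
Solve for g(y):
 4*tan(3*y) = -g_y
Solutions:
 g(y) = C1 + 4*log(cos(3*y))/3


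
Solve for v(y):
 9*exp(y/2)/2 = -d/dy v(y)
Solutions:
 v(y) = C1 - 9*exp(y/2)


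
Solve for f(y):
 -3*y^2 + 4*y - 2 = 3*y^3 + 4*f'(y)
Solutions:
 f(y) = C1 - 3*y^4/16 - y^3/4 + y^2/2 - y/2


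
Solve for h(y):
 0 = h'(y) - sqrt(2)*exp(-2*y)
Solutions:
 h(y) = C1 - sqrt(2)*exp(-2*y)/2


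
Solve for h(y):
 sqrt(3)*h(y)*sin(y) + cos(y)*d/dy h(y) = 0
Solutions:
 h(y) = C1*cos(y)^(sqrt(3))


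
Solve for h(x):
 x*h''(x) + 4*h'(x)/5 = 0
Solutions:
 h(x) = C1 + C2*x^(1/5)


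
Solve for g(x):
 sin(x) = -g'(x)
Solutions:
 g(x) = C1 + cos(x)


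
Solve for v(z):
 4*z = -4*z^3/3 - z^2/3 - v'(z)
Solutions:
 v(z) = C1 - z^4/3 - z^3/9 - 2*z^2


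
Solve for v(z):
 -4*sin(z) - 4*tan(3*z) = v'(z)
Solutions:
 v(z) = C1 + 4*log(cos(3*z))/3 + 4*cos(z)


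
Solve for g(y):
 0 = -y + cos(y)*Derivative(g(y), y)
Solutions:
 g(y) = C1 + Integral(y/cos(y), y)


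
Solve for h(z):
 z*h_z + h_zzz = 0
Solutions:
 h(z) = C1 + Integral(C2*airyai(-z) + C3*airybi(-z), z)


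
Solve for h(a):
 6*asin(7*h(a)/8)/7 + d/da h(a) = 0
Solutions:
 Integral(1/asin(7*_y/8), (_y, h(a))) = C1 - 6*a/7


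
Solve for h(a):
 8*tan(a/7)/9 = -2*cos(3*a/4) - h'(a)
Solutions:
 h(a) = C1 + 56*log(cos(a/7))/9 - 8*sin(3*a/4)/3


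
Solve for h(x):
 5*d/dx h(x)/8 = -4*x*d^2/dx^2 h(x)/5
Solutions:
 h(x) = C1 + C2*x^(7/32)


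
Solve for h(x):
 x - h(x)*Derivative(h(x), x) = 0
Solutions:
 h(x) = -sqrt(C1 + x^2)
 h(x) = sqrt(C1 + x^2)


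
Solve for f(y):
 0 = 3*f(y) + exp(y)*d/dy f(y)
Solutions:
 f(y) = C1*exp(3*exp(-y))


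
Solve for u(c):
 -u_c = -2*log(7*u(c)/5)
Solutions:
 Integral(1/(-log(_y) - log(7) + log(5)), (_y, u(c)))/2 = C1 - c


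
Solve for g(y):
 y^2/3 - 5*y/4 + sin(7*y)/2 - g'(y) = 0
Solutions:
 g(y) = C1 + y^3/9 - 5*y^2/8 - cos(7*y)/14


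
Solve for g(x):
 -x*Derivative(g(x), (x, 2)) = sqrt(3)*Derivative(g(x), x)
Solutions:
 g(x) = C1 + C2*x^(1 - sqrt(3))


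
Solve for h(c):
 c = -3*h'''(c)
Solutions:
 h(c) = C1 + C2*c + C3*c^2 - c^4/72


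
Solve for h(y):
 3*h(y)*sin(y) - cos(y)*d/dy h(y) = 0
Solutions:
 h(y) = C1/cos(y)^3


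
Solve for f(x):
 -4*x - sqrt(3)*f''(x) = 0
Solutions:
 f(x) = C1 + C2*x - 2*sqrt(3)*x^3/9


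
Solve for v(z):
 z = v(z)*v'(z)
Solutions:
 v(z) = -sqrt(C1 + z^2)
 v(z) = sqrt(C1 + z^2)


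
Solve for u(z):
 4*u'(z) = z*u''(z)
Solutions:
 u(z) = C1 + C2*z^5


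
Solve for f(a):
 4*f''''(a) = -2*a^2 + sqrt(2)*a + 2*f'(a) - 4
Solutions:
 f(a) = C1 + C4*exp(2^(2/3)*a/2) + a^3/3 - sqrt(2)*a^2/4 + 2*a + (C2*sin(2^(2/3)*sqrt(3)*a/4) + C3*cos(2^(2/3)*sqrt(3)*a/4))*exp(-2^(2/3)*a/4)


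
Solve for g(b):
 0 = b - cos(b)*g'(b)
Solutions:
 g(b) = C1 + Integral(b/cos(b), b)


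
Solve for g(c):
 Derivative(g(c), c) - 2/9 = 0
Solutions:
 g(c) = C1 + 2*c/9


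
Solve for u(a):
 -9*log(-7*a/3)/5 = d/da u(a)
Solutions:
 u(a) = C1 - 9*a*log(-a)/5 + 9*a*(-log(7) + 1 + log(3))/5


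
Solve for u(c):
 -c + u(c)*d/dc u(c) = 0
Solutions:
 u(c) = -sqrt(C1 + c^2)
 u(c) = sqrt(C1 + c^2)


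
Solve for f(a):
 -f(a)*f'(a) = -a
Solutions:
 f(a) = -sqrt(C1 + a^2)
 f(a) = sqrt(C1 + a^2)


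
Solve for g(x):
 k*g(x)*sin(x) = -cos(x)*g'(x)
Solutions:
 g(x) = C1*exp(k*log(cos(x)))


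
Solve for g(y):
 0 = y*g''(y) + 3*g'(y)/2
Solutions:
 g(y) = C1 + C2/sqrt(y)


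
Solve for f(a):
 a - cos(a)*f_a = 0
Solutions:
 f(a) = C1 + Integral(a/cos(a), a)


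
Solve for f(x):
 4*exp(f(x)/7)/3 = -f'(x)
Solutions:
 f(x) = 7*log(1/(C1 + 4*x)) + 7*log(21)
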